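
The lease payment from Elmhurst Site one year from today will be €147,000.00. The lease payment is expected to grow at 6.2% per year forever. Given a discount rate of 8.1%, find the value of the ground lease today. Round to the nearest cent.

€7736842.11

Growing perpetuity: P = D₁ / (r − g) = €147,000.0000 / (0.081 − 0.062) = €7,736,842.11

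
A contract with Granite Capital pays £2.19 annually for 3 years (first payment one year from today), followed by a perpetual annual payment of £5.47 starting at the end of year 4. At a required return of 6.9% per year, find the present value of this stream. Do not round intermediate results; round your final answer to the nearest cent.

PV of 3-year annuity: £2.19 × [1 − (1+0.069)^−3] / 0.069 = 5.75777
Perpetuity value at year 3: £5.47 / 0.069 = 79.27536
PV of perpetuity: 79.27536 / (1+0.069)^3 = 64.89409
Total PV = 5.75777 + 64.89409 = 70.65185

£70.65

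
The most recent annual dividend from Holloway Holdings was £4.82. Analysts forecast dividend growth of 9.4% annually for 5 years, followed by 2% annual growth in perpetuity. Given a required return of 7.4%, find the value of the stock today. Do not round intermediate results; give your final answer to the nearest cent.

D_1 = 5.27308
D_2 = 5.76875
D_3 = 6.31101
D_4 = 6.90425
D_5 = 7.55325
Terminal value at year 5: TV = D_5×(1+g_2)/(r−g_2) = 7.70431/0.054 = 142.67243
P_0 = D_1/(1+r)^1 + D_2/(1+r)^2 + D_3/(1+r)^3 + D_4/(1+r)^4 + D_5/(1+r)^5 + TV/(1+r)^5
    = 4.90976 + 5.00119 + 5.09432 + 5.18919 + 5.28582 + 99.84324 = 125.32351

£125.32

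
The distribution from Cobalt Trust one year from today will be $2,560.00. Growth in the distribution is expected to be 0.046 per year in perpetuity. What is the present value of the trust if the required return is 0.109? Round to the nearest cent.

Growing perpetuity: P = D₁ / (r − g) = $2,560.0000 / (0.109 − 0.046) = $40,634.92

$40634.92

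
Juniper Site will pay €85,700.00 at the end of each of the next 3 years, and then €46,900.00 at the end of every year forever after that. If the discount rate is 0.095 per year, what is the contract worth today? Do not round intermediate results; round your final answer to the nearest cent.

PV of 3-year annuity: €85,700.00 × [1 − (1+0.095)^−3] / 0.095 = 215013.31514
Perpetuity value at year 3: €46,900.00 / 0.095 = 493684.21053
PV of perpetuity: 493684.21053 / (1+0.095)^3 = 376016.48031
Total PV = 215013.31514 + 376016.48031 = 591029.79544

€591029.80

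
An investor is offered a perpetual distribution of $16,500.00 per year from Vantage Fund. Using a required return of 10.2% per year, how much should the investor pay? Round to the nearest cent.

$161764.71

Level perpetuity: PV = C / r = $16,500.00 / 0.102 = $161,764.71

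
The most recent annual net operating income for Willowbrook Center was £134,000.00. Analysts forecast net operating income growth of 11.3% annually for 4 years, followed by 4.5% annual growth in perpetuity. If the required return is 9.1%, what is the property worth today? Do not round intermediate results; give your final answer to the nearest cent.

D_1 = 149142.00000
D_2 = 165995.04600
D_3 = 184752.48620
D_4 = 205629.51714
Terminal value at year 4: TV = D_4×(1+g_2)/(r−g_2) = 214882.84541/0.046 = 4671366.20456
P_0 = D_1/(1+r)^1 + D_2/(1+r)^2 + D_3/(1+r)^3 + D_4/(1+r)^4 + TV/(1+r)^4
    = 136702.10816 + 139458.70429 + 142270.88714 + 145139.77763 + 3297197.12218 = 3860768.59939

£3860768.60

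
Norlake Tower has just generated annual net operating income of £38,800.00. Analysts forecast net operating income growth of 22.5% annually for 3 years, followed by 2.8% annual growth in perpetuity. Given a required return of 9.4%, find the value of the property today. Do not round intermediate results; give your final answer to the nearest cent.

£995039.79

D_1 = 47530.00000
D_2 = 58224.25000
D_3 = 71324.70625
Terminal value at year 3: TV = D_3×(1+g_2)/(r−g_2) = 73321.79802/0.066 = 1110936.33371
P_0 = D_1/(1+r)^1 + D_2/(1+r)^2 + D_3/(1+r)^3 + TV/(1+r)^3
    = 43446.06947 + 48648.47815 + 54473.84437 + 848471.39410 = 995039.78609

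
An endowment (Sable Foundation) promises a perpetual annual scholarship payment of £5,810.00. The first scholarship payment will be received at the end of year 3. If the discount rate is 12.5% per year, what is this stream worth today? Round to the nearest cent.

£36724.94

Value at end of year 2: C / r = £5,810.00 / 0.125 = £46,480.0000
Discount to today: PV = £46,480.0000 / (1 + 0.125)^2 = £46,480.0000 / 1.265625 = £36,724.94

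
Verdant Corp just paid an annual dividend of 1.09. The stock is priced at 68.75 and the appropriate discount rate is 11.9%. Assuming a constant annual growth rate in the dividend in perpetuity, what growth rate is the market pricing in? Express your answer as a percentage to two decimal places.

10.15%

P = D₀(1+g)/(r−g) ⇒ P(r−g) = D₀(1+g) ⇒ g(P+D₀) = P·r − D₀
g = (P·r − D₀)/(P + D₀) = (68.75×0.119 − 1.09) / (68.75 + 1.09) = 0.101536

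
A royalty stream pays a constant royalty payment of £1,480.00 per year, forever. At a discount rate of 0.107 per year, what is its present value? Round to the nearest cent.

£13831.78

Level perpetuity: PV = C / r = £1,480.00 / 0.107 = £13,831.78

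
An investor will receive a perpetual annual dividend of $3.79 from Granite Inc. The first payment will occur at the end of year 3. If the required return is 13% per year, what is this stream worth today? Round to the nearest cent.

$22.83

Value at end of year 2: C / r = $3.79 / 0.13 = $29.1538
Discount to today: PV = $29.1538 / (1 + 0.13)^2 = $29.1538 / 1.276900 = $22.83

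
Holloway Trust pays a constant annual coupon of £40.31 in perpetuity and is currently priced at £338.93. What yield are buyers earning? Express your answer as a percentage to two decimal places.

11.89%

P = C/r ⇒ r = C/P = £40.31/£338.93 = 0.118933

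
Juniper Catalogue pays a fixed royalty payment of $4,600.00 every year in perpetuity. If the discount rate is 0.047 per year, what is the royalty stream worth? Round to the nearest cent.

Level perpetuity: PV = C / r = $4,600.00 / 0.047 = $97,872.34

$97872.34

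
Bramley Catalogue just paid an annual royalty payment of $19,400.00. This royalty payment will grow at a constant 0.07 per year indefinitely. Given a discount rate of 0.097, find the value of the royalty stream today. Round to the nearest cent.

D₁ = D₀ × (1 + g) = $19,400.00 × 1.07 = $20,758.0000
Growing perpetuity: P = D₁ / (r − g) = $20,758.0000 / (0.097 − 0.07) = $768,814.81

$768814.81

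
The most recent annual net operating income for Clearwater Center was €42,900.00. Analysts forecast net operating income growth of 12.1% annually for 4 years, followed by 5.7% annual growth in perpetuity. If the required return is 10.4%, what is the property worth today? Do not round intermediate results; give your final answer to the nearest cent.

€1203914.55

D_1 = 48090.90000
D_2 = 53909.89890
D_3 = 60432.99667
D_4 = 67745.38926
Terminal value at year 4: TV = D_4×(1+g_2)/(r−g_2) = 71606.87645/0.047 = 1523550.56280
P_0 = D_1/(1+r)^1 + D_2/(1+r)^2 + D_3/(1+r)^3 + D_4/(1+r)^4 + TV/(1+r)^4
    = 43560.59783 + 44231.36790 + 44912.46686 + 45604.05376 + 1025606.06015 = 1203914.54651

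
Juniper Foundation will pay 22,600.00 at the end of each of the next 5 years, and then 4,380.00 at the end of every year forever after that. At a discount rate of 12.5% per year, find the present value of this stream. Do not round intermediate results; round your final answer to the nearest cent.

99913.56

PV of 5-year annuity: 22,600.00 × [1 − (1+0.125)^−5] / 0.125 = 80468.84452
Perpetuity value at year 5: 4,380.00 / 0.125 = 35040.00000
PV of perpetuity: 35040.00000 / (1+0.125)^5 = 19444.71066
Total PV = 80468.84452 + 19444.71066 = 99913.55518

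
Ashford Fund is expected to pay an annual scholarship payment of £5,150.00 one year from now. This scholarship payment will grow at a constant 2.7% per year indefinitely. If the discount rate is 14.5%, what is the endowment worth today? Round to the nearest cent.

£43644.07

Growing perpetuity: P = D₁ / (r − g) = £5,150.0000 / (0.145 − 0.027) = £43,644.07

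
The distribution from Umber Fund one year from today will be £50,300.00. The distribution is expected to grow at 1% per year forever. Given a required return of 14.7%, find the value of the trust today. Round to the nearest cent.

£367153.28

Growing perpetuity: P = D₁ / (r − g) = £50,300.0000 / (0.147 − 0.01) = £367,153.28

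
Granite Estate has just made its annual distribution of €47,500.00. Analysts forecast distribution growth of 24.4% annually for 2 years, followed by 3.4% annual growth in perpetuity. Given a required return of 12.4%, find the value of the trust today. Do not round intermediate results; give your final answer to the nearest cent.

D_1 = 59090.00000
D_2 = 73507.96000
Terminal value at year 2: TV = D_2×(1+g_2)/(r−g_2) = 76007.23064/0.09 = 844524.78489
P_0 = D_1/(1+r)^1 + D_2/(1+r)^2 + TV/(1+r)^2
    = 52571.17438 + 58183.75527 + 668466.69945 = 779221.62910

€779221.63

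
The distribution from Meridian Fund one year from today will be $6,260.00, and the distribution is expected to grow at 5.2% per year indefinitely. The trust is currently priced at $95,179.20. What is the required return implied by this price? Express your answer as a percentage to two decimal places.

P = D₁/(r − g) ⇒ r = D₁/P + g = $6,260.0000/$95,179.20 + 0.052 = 0.065771 + 0.052 = 0.117771

11.78%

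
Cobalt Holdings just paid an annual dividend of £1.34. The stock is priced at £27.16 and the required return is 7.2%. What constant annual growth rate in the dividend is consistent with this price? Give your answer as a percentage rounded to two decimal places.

2.16%

P = D₀(1+g)/(r−g) ⇒ P(r−g) = D₀(1+g) ⇒ g(P+D₀) = P·r − D₀
g = (P·r − D₀)/(P + D₀) = (£27.16×0.072 − £1.34) / (£27.16 + £1.34) = 0.021597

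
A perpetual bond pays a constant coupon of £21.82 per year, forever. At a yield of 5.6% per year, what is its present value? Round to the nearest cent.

£389.64

Level perpetuity: PV = C / r = £21.82 / 0.056 = £389.64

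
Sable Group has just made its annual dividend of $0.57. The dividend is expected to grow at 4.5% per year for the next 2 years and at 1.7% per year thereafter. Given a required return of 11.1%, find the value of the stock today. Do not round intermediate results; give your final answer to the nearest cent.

D_1 = 0.59565
D_2 = 0.62245
Terminal value at year 2: TV = D_2×(1+g_2)/(r−g_2) = 0.63304/0.094 = 6.73443
P_0 = D_1/(1+r)^1 + D_2/(1+r)^2 + TV/(1+r)^2
    = 0.53614 + 0.50429 + 5.45598 = 6.49640

$6.50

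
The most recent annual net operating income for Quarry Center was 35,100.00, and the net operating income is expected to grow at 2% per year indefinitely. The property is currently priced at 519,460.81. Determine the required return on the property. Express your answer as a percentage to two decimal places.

D₁ = 35,100.00 × 1.02 = 35,802.0000
P = D₁/(r − g) ⇒ r = D₁/P + g = 35,802.0000/519,460.81 + 0.02 = 0.068921 + 0.02 = 0.088921

8.89%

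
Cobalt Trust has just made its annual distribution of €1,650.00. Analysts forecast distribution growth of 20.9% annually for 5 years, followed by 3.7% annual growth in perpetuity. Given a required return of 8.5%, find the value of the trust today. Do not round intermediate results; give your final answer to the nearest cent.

€72783.90

D_1 = 1994.85000
D_2 = 2411.77365
D_3 = 2915.83434
D_4 = 3525.24372
D_5 = 4262.01966
Terminal value at year 5: TV = D_5×(1+g_2)/(r−g_2) = 4419.71439/0.048 = 92077.38303
P_0 = D_1/(1+r)^1 + D_2/(1+r)^2 + D_3/(1+r)^3 + D_4/(1+r)^4 + D_5/(1+r)^5 + TV/(1+r)^5
    = 1838.57143 + 2048.69388 + 2282.83032 + 2543.72521 + 2834.43667 + 61235.64217 = 72783.89968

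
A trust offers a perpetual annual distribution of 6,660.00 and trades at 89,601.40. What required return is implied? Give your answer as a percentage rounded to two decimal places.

P = C/r ⇒ r = C/P = 6,660.00/89,601.40 = 0.074329

7.43%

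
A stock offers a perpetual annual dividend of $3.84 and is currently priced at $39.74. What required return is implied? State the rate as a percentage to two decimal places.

9.66%

P = C/r ⇒ r = C/P = $3.84/$39.74 = 0.096628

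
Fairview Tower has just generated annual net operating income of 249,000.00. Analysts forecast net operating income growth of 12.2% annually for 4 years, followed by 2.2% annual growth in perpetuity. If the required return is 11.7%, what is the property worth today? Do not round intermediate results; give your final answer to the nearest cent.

D_1 = 279378.00000
D_2 = 313462.11600
D_3 = 351704.49415
D_4 = 394612.44244
Terminal value at year 4: TV = D_4×(1+g_2)/(r−g_2) = 403293.91617/0.095 = 4245199.11760
P_0 = D_1/(1+r)^1 + D_2/(1+r)^2 + D_3/(1+r)^3 + D_4/(1+r)^4 + TV/(1+r)^4
    = 250114.59266 + 251234.17454 + 252358.76798 + 253488.39541 + 2727001.47486 = 3734197.40546

3734197.41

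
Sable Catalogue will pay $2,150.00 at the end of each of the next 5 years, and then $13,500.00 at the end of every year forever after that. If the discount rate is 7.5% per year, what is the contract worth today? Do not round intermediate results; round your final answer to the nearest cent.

$134079.21

PV of 5-year annuity: $2,150.00 × [1 − (1+0.075)^−5] / 0.075 = 8698.65254
Perpetuity value at year 5: $13,500.00 / 0.075 = 180000.00000
PV of perpetuity: 180000.00000 / (1+0.075)^5 = 125380.55382
Total PV = 8698.65254 + 125380.55382 = 134079.20636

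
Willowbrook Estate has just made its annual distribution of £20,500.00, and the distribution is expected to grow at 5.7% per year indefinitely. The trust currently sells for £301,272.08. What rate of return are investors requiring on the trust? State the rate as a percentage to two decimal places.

12.89%

D₁ = £20,500.00 × 1.057 = £21,668.5000
P = D₁/(r − g) ⇒ r = D₁/P + g = £21,668.5000/£301,272.08 + 0.057 = 0.071923 + 0.057 = 0.128923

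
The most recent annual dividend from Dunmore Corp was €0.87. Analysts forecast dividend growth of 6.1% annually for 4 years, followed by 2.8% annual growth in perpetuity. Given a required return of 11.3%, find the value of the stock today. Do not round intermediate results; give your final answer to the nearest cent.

D_1 = 0.92307
D_2 = 0.97938
D_3 = 1.03912
D_4 = 1.10251
Terminal value at year 4: TV = D_4×(1+g_2)/(r−g_2) = 1.13338/0.085 = 13.33383
P_0 = D_1/(1+r)^1 + D_2/(1+r)^2 + D_3/(1+r)^3 + D_4/(1+r)^4 + TV/(1+r)^4
    = 0.82935 + 0.79061 + 0.75367 + 0.71846 + 8.68909 = 11.78117

€11.78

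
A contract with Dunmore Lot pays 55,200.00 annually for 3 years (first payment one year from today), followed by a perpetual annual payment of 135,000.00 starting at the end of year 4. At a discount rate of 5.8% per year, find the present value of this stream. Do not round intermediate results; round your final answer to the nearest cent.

2113488.08

PV of 3-year annuity: 55,200.00 × [1 − (1+0.058)^−3] / 0.058 = 148097.94941
Perpetuity value at year 3: 135,000.00 / 0.058 = 2327586.20690
PV of perpetuity: 2327586.20690 / (1+0.058)^3 = 1965390.13497
Total PV = 148097.94941 + 1965390.13497 = 2113488.08438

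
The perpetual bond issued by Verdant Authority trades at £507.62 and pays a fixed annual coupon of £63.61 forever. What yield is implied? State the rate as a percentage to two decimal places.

12.53%

P = C/r ⇒ r = C/P = £63.61/£507.62 = 0.125310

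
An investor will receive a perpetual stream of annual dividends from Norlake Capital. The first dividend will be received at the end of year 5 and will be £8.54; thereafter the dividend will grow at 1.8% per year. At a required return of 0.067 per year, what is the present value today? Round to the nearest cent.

Value at end of year 4: C₁ / (r − g) = £8.54 / (0.067 − 0.018) = £174.2857
Discount to today: PV = £174.2857 / (1 + 0.067)^4 = £174.2857 / 1.296157 = £134.46

£134.46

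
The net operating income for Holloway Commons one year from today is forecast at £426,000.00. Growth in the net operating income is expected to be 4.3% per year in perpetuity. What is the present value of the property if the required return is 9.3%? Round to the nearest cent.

Growing perpetuity: P = D₁ / (r − g) = £426,000.0000 / (0.093 − 0.043) = £8,520,000.00

£8520000.00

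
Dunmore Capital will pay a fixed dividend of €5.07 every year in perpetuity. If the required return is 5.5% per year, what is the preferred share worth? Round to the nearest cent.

€92.18

Level perpetuity: PV = C / r = €5.07 / 0.055 = €92.18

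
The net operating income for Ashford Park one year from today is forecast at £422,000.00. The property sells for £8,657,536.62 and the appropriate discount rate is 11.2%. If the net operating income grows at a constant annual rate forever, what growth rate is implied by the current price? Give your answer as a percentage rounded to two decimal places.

6.33%

P = D₁/(r−g) ⇒ g = r − D₁/P = 0.112 − £422,000.00/£8,657,536.62 = 0.063256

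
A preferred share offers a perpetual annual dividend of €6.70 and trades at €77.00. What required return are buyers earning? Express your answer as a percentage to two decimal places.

P = C/r ⇒ r = C/P = €6.70/€77.00 = 0.087013

8.70%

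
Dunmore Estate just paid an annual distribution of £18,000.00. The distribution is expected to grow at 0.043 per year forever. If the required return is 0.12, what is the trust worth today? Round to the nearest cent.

£243818.18

D₁ = D₀ × (1 + g) = £18,000.00 × 1.043 = £18,774.0000
Growing perpetuity: P = D₁ / (r − g) = £18,774.0000 / (0.12 − 0.043) = £243,818.18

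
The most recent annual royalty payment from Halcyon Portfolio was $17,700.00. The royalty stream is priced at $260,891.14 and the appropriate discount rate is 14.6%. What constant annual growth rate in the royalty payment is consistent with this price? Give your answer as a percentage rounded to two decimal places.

P = D₀(1+g)/(r−g) ⇒ P(r−g) = D₀(1+g) ⇒ g(P+D₀) = P·r − D₀
g = (P·r − D₀)/(P + D₀) = ($260,891.14×0.146 − $17,700.00) / ($260,891.14 + $17,700.00) = 0.073190

7.32%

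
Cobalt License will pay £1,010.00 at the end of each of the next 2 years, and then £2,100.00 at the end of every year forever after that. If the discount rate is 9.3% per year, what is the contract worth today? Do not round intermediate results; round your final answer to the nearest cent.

PV of 2-year annuity: £1,010.00 × [1 − (1+0.093)^−2] / 0.093 = 1769.49882
Perpetuity value at year 2: £2,100.00 / 0.093 = 22580.64516
PV of perpetuity: 22580.64516 / (1+0.093)^2 = 18901.48919
Total PV = 1769.49882 + 18901.48919 = 20670.98802

£20670.99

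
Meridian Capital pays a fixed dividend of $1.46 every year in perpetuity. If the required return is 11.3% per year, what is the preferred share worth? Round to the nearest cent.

Level perpetuity: PV = C / r = $1.46 / 0.113 = $12.92

$12.92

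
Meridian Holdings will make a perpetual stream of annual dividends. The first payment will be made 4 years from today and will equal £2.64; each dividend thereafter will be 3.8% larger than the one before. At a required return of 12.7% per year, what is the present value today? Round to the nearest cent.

Value at end of year 3: C₁ / (r − g) = £2.64 / (0.127 − 0.038) = £29.6629
Discount to today: PV = £29.6629 / (1 + 0.127)^3 = £29.6629 / 1.431435 = £20.72

£20.72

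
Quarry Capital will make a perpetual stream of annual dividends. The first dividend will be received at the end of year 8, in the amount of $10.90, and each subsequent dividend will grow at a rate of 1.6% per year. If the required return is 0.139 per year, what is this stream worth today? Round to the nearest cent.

Value at end of year 7: C₁ / (r − g) = $10.90 / (0.139 − 0.016) = $88.6179
Discount to today: PV = $88.6179 / (1 + 0.139)^7 = $88.6179 / 2.486944 = $35.63

$35.63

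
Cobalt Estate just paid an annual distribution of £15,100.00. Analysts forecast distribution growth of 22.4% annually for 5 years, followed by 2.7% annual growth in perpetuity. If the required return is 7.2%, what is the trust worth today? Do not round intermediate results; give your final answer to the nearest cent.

£783126.99

D_1 = 18482.40000
D_2 = 22622.45760
D_3 = 27689.88810
D_4 = 33892.42304
D_5 = 41484.32580
Terminal value at year 5: TV = D_5×(1+g_2)/(r−g_2) = 42604.40259/0.045 = 946764.50209
P_0 = D_1/(1+r)^1 + D_2/(1+r)^2 + D_3/(1+r)^3 + D_4/(1+r)^4 + D_5/(1+r)^5 + TV/(1+r)^5
    = 17241.04478 + 19685.67053 + 22476.92232 + 25663.94862 + 29302.86671 + 668756.53571 = 783126.98866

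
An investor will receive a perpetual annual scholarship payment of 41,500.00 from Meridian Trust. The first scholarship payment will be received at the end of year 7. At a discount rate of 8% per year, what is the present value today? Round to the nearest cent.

326900.49

Value at end of year 6: C / r = 41,500.00 / 0.08 = 518,750.0000
Discount to today: PV = 518,750.0000 / (1 + 0.08)^6 = 518,750.0000 / 1.586874 = 326,900.49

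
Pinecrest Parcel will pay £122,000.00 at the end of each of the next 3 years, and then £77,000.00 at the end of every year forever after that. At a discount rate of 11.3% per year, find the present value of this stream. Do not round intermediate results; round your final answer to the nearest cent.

PV of 3-year annuity: £122,000.00 × [1 − (1+0.113)^−3] / 0.113 = 296584.47764
Perpetuity value at year 3: £77,000.00 / 0.113 = 681415.92920
PV of perpetuity: 681415.92920 / (1+0.113)^3 = 494227.36545
Total PV = 296584.47764 + 494227.36545 = 790811.84309

£790811.84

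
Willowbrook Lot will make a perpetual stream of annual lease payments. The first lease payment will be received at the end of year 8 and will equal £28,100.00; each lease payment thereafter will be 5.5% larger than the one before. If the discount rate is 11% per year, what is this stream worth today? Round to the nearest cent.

Value at end of year 7: C₁ / (r − g) = £28,100.00 / (0.11 − 0.055) = £510,909.0909
Discount to today: PV = £510,909.0909 / (1 + 0.11)^7 = £510,909.0909 / 2.076160 = £246,083.66

£246083.66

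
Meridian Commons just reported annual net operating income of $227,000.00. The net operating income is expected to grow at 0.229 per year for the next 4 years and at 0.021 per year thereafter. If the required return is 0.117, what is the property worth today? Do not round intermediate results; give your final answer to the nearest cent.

D_1 = 278983.00000
D_2 = 342870.10700
D_3 = 421387.36150
D_4 = 517885.06729
Terminal value at year 4: TV = D_4×(1+g_2)/(r−g_2) = 528760.65370/0.096 = 5507923.47604
P_0 = D_1/(1+r)^1 + D_2/(1+r)^2 + D_3/(1+r)^3 + D_4/(1+r)^4 + TV/(1+r)^4
    = 249760.96688 + 274804.14350 + 302358.36380 + 332675.40654 + 3538141.56333 = 4697740.44404

$4697740.44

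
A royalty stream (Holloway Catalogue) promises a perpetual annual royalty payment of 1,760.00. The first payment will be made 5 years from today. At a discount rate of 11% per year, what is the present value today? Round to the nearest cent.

10539.70

Value at end of year 4: C / r = 1,760.00 / 0.11 = 16,000.0000
Discount to today: PV = 16,000.0000 / (1 + 0.11)^4 = 16,000.0000 / 1.518070 = 10,539.70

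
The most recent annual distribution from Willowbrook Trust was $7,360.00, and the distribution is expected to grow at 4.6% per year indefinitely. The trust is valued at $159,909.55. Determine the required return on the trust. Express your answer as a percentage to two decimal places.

9.41%

D₁ = $7,360.00 × 1.046 = $7,698.5600
P = D₁/(r − g) ⇒ r = D₁/P + g = $7,698.5600/$159,909.55 + 0.046 = 0.048143 + 0.046 = 0.094143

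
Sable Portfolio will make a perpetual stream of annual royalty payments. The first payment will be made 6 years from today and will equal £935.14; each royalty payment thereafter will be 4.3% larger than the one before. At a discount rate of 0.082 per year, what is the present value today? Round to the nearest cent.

£16168.72

Value at end of year 5: C₁ / (r − g) = £935.14 / (0.082 − 0.043) = £23,977.9487
Discount to today: PV = £23,977.9487 / (1 + 0.082)^5 = £23,977.9487 / 1.482983 = £16,168.72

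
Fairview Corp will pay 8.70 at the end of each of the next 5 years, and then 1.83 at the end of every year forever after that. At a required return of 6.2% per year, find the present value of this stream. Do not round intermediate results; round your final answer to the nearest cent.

58.30

PV of 5-year annuity: 8.70 × [1 − (1+0.062)^−5] / 0.062 = 36.44903
Perpetuity value at year 5: 1.83 / 0.062 = 29.51613
PV of perpetuity: 29.51613 / (1+0.062)^5 = 21.84926
Total PV = 36.44903 + 21.84926 = 58.29829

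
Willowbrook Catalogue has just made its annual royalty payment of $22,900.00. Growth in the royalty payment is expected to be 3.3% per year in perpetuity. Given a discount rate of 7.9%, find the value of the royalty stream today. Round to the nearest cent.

$514254.35

D₁ = D₀ × (1 + g) = $22,900.00 × 1.033 = $23,655.7000
Growing perpetuity: P = D₁ / (r − g) = $23,655.7000 / (0.079 − 0.033) = $514,254.35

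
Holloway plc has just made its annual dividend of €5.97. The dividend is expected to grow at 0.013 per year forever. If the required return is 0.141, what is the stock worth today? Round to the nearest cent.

D₁ = D₀ × (1 + g) = €5.97 × 1.013 = €6.0476
Growing perpetuity: P = D₁ / (r − g) = €6.0476 / (0.141 − 0.013) = €47.25

€47.25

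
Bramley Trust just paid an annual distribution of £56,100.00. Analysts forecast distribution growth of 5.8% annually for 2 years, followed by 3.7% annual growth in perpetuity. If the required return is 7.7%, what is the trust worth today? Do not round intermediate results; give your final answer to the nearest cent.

D_1 = 59353.80000
D_2 = 62796.32040
Terminal value at year 2: TV = D_2×(1+g_2)/(r−g_2) = 65119.78425/0.04 = 1627994.60637
P_0 = D_1/(1+r)^1 + D_2/(1+r)^2 + TV/(1+r)^2
    = 55110.30641 + 54138.07259 + 1403529.53187 = 1512777.91086

£1512777.91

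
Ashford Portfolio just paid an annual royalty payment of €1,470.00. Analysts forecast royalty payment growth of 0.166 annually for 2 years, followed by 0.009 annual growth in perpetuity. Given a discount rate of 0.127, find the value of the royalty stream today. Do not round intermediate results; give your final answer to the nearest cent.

D_1 = 1714.02000
D_2 = 1998.54732
Terminal value at year 2: TV = D_2×(1+g_2)/(r−g_2) = 2016.53425/0.118 = 17089.27327
P_0 = D_1/(1+r)^1 + D_2/(1+r)^2 + TV/(1+r)^2
    = 1520.86957 + 1573.49948 + 13454.75402 = 16549.12307

€16549.12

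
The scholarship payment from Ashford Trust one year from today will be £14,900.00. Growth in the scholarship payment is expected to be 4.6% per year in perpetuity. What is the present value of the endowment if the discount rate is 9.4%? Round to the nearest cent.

£310416.67

Growing perpetuity: P = D₁ / (r − g) = £14,900.0000 / (0.094 − 0.046) = £310,416.67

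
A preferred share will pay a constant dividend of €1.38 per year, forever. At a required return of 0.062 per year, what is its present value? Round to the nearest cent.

€22.26

Level perpetuity: PV = C / r = €1.38 / 0.062 = €22.26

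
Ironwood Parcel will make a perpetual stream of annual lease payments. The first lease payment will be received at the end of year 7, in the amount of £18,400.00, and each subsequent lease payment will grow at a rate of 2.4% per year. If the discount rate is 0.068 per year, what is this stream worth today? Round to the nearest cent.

Value at end of year 6: C₁ / (r − g) = £18,400.00 / (0.068 − 0.024) = £418,181.8182
Discount to today: PV = £418,181.8182 / (1 + 0.068)^6 = £418,181.8182 / 1.483978 = £281,797.82

£281797.82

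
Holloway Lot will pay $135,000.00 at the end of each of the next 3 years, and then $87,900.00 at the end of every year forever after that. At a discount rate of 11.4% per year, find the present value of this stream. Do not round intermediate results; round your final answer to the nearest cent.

PV of 3-year annuity: $135,000.00 × [1 − (1+0.114)^−3] / 0.114 = 327619.84665
Perpetuity value at year 3: $87,900.00 / 0.114 = 771052.63158
PV of perpetuity: 771052.63158 / (1+0.114)^3 = 557735.70921
Total PV = 327619.84665 + 557735.70921 = 885355.55585

$885355.56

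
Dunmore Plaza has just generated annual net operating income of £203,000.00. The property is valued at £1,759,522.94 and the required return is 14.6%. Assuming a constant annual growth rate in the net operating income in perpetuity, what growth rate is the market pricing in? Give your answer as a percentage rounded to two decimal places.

2.75%

P = D₀(1+g)/(r−g) ⇒ P(r−g) = D₀(1+g) ⇒ g(P+D₀) = P·r − D₀
g = (P·r − D₀)/(P + D₀) = (£1,759,522.94×0.146 − £203,000.00) / (£1,759,522.94 + £203,000.00) = 0.027460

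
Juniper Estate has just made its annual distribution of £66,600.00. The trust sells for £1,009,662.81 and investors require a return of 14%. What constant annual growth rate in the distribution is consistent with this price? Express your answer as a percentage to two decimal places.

P = D₀(1+g)/(r−g) ⇒ P(r−g) = D₀(1+g) ⇒ g(P+D₀) = P·r − D₀
g = (P·r − D₀)/(P + D₀) = (£1,009,662.81×0.14 − £66,600.00) / (£1,009,662.81 + £66,600.00) = 0.069456

6.95%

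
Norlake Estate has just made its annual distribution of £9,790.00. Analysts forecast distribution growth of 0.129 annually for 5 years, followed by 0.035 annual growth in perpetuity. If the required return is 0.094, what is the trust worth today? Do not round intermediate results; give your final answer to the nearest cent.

£254880.28

D_1 = 11052.91000
D_2 = 12478.73539
D_3 = 14088.49226
D_4 = 15905.90776
D_5 = 17957.76986
Terminal value at year 5: TV = D_5×(1+g_2)/(r−g_2) = 18586.29180/0.059 = 315021.89495
P_0 = D_1/(1+r)^1 + D_2/(1+r)^2 + D_3/(1+r)^3 + D_4/(1+r)^4 + D_5/(1+r)^5 + TV/(1+r)^5
    = 10103.20841 + 10426.43720 + 10760.00694 + 11104.24848 + 11459.50323 + 201026.87874 = 254880.28300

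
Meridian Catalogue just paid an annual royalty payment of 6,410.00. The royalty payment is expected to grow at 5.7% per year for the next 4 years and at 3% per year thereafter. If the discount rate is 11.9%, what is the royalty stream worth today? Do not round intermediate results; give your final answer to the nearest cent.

81338.66

D_1 = 6775.37000
D_2 = 7161.56609
D_3 = 7569.77536
D_4 = 8001.25255
Terminal value at year 4: TV = D_4×(1+g_2)/(r−g_2) = 8241.29013/0.089 = 92598.76550
P_0 = D_1/(1+r)^1 + D_2/(1+r)^2 + D_3/(1+r)^3 + D_4/(1+r)^4 + TV/(1+r)^4
    = 6054.84361 + 5719.36523 + 5402.47458 + 5103.14176 + 59058.83159 = 81338.65677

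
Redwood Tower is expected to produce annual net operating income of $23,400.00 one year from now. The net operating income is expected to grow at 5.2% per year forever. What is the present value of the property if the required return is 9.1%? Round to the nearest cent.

Growing perpetuity: P = D₁ / (r − g) = $23,400.0000 / (0.091 − 0.052) = $600,000.00

$600000.00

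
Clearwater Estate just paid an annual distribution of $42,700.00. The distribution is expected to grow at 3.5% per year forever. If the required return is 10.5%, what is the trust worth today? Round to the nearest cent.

D₁ = D₀ × (1 + g) = $42,700.00 × 1.035 = $44,194.5000
Growing perpetuity: P = D₁ / (r − g) = $44,194.5000 / (0.105 − 0.035) = $631,350.00

$631350.00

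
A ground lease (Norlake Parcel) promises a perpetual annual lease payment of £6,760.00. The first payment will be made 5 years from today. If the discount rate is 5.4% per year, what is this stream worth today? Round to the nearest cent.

Value at end of year 4: C / r = £6,760.00 / 0.054 = £125,185.1852
Discount to today: PV = £125,185.1852 / (1 + 0.054)^4 = £125,185.1852 / 1.234134 = £101,435.62

£101435.62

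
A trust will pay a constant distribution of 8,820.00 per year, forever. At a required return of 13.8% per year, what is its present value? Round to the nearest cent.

63913.04

Level perpetuity: PV = C / r = 8,820.00 / 0.138 = 63,913.04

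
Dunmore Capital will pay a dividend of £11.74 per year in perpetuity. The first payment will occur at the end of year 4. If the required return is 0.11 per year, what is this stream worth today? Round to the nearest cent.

Value at end of year 3: C / r = £11.74 / 0.11 = £106.7273
Discount to today: PV = £106.7273 / (1 + 0.11)^3 = £106.7273 / 1.367631 = £78.04

£78.04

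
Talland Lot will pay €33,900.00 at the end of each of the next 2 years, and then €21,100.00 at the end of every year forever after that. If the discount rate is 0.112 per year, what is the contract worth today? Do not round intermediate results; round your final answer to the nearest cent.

€210255.08

PV of 2-year annuity: €33,900.00 × [1 − (1+0.112)^−2] / 0.112 = 57900.72978
Perpetuity value at year 2: €21,100.00 / 0.112 = 188392.85714
PV of perpetuity: 188392.85714 / (1+0.112)^2 = 152354.34982
Total PV = 57900.72978 + 152354.34982 = 210255.07960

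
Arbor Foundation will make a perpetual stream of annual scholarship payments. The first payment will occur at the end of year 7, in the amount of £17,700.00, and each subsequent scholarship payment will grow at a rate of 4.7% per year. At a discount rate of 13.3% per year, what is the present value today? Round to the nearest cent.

Value at end of year 6: C₁ / (r − g) = £17,700.00 / (0.133 − 0.047) = £205,813.9535
Discount to today: PV = £205,813.9535 / (1 + 0.133)^6 = £205,813.9535 / 2.115336 = £97,296.08

£97296.08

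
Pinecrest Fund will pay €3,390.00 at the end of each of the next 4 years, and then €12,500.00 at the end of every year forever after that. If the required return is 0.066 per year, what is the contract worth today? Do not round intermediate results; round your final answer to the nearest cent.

€158255.74

PV of 4-year annuity: €3,390.00 × [1 − (1+0.066)^−4] / 0.066 = 11587.10177
Perpetuity value at year 4: €12,500.00 / 0.066 = 189393.93939
PV of perpetuity: 189393.93939 / (1+0.066)^4 = 146668.63789
Total PV = 11587.10177 + 146668.63789 = 158255.73966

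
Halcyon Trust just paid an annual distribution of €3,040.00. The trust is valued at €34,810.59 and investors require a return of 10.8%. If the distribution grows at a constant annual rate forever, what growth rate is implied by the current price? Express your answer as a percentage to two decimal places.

P = D₀(1+g)/(r−g) ⇒ P(r−g) = D₀(1+g) ⇒ g(P+D₀) = P·r − D₀
g = (P·r − D₀)/(P + D₀) = (€34,810.59×0.108 − €3,040.00) / (€34,810.59 + €3,040.00) = 0.019010

1.90%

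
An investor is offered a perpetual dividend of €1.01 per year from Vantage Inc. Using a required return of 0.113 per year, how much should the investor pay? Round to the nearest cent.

€8.94

Level perpetuity: PV = C / r = €1.01 / 0.113 = €8.94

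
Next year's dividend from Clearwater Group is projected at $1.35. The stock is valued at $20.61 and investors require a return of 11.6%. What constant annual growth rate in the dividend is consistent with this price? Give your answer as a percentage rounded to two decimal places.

5.05%

P = D₁/(r−g) ⇒ g = r − D₁/P = 0.116 − $1.35/$20.61 = 0.050498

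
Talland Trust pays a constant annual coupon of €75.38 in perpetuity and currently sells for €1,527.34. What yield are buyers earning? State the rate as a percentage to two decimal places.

P = C/r ⇒ r = C/P = €75.38/€1,527.34 = 0.049354

4.94%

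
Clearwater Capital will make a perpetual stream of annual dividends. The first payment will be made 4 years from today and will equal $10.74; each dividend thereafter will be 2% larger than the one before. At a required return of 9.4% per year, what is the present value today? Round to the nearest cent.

$110.85

Value at end of year 3: C₁ / (r − g) = $10.74 / (0.094 − 0.02) = $145.1351
Discount to today: PV = $145.1351 / (1 + 0.094)^3 = $145.1351 / 1.309339 = $110.85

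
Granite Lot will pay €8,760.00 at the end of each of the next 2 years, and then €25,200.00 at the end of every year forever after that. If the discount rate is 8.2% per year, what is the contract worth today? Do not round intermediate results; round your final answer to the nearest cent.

PV of 2-year annuity: €8,760.00 × [1 − (1+0.082)^−2] / 0.082 = 15578.66756
Perpetuity value at year 2: €25,200.00 / 0.082 = 307317.07317
PV of perpetuity: 307317.07317 / (1+0.082)^2 = 262501.72814
Total PV = 15578.66756 + 262501.72814 = 278080.39570

€278080.40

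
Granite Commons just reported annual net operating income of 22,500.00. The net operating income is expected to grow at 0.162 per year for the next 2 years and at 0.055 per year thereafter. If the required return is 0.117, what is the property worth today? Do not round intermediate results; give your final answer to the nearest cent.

462088.54

D_1 = 26145.00000
D_2 = 30380.49000
Terminal value at year 2: TV = D_2×(1+g_2)/(r−g_2) = 32051.41695/0.062 = 516958.33790
P_0 = D_1/(1+r)^1 + D_2/(1+r)^2 + TV/(1+r)^2
    = 23406.44584 + 24349.40919 + 414332.68860 = 462088.54362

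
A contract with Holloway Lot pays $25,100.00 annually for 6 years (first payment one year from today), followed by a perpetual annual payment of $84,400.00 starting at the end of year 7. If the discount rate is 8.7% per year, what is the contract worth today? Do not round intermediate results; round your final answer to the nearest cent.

$701703.71

PV of 6-year annuity: $25,100.00 × [1 − (1+0.087)^−6] / 0.087 = 113610.82342
Perpetuity value at year 6: $84,400.00 / 0.087 = 970114.94253
PV of perpetuity: 970114.94253 / (1+0.087)^6 = 588092.89087
Total PV = 113610.82342 + 588092.89087 = 701703.71429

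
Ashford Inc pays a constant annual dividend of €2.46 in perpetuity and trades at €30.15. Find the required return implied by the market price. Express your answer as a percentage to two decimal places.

P = C/r ⇒ r = C/P = €2.46/€30.15 = 0.081592

8.16%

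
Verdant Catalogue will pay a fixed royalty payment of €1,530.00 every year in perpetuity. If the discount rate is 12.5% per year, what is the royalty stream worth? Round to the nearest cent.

€12240.00

Level perpetuity: PV = C / r = €1,530.00 / 0.125 = €12,240.00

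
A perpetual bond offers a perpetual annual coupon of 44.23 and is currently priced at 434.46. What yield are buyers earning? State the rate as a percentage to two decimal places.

P = C/r ⇒ r = C/P = 44.23/434.46 = 0.101805

10.18%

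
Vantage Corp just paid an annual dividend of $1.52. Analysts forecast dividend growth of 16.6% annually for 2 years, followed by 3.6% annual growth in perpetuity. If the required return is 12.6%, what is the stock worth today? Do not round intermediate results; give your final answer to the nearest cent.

$21.97

D_1 = 1.77232
D_2 = 2.06653
Terminal value at year 2: TV = D_2×(1+g_2)/(r−g_2) = 2.14092/0.09 = 23.78800
P_0 = D_1/(1+r)^1 + D_2/(1+r)^2 + TV/(1+r)^2
    = 1.57400 + 1.62991 + 18.76209 = 21.96599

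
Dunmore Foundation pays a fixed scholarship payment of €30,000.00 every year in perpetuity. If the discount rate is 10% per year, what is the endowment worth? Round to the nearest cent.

€300000.00

Level perpetuity: PV = C / r = €30,000.00 / 0.1 = €300,000.00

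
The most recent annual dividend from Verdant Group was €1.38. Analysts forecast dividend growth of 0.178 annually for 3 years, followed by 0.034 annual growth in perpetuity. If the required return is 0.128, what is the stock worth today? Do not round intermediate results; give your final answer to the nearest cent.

D_1 = 1.62564
D_2 = 1.91500
D_3 = 2.25587
Terminal value at year 3: TV = D_3×(1+g_2)/(r−g_2) = 2.33257/0.094 = 24.81462
P_0 = D_1/(1+r)^1 + D_2/(1+r)^2 + D_3/(1+r)^3 + TV/(1+r)^3
    = 1.44117 + 1.50505 + 1.57177 + 17.28942 = 21.80740

€21.81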